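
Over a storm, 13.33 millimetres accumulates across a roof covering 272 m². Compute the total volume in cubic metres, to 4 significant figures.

3.626 cubic metres

1 mm over 1 m² is 1 L, so volume = 13.33 × 272 = 3625.76 L = 3.626 m³.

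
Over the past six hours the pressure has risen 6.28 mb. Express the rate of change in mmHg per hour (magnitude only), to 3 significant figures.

6.28 mb / 6 h × 0.750062 mmHg/mb = 0.785 mmHg/h.

0.785 mmHg per hour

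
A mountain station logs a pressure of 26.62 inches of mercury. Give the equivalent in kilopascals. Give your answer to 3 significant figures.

1 inHg = 3.38639 kPa, so 26.62 × 3.38639 = 90.1 kPa.

90.1 kPa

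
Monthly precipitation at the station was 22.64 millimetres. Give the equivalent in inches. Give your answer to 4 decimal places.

0.8913 in

1 mm = 0.0393701 in, so 22.64 × 0.0393701 = 0.8913 in.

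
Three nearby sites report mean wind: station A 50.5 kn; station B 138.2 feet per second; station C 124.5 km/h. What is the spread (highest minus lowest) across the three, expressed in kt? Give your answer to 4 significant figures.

station B: 138.2 ft/s = 81.8813 kt.
station C: 124.5 km/h = 67.2246 kt.
Spread: 81.8813 − 50.5000 = 31.38 kt.

31.38 kt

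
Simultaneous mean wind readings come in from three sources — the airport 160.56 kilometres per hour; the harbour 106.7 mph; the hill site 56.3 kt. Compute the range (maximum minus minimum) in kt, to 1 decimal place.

the airport: 160.56 km/h = 86.695 kt.
the harbour: 106.7 mph = 92.720 kt.
Spread: 92.720 − 56.300 = 36.4 kt.

36.4 kt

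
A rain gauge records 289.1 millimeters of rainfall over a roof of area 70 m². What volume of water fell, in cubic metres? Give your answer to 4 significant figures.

1 mm over 1 m² is 1 L, so volume = 289.1 × 70 = 20237 L = 20.24 m³.

20.24 cubic metres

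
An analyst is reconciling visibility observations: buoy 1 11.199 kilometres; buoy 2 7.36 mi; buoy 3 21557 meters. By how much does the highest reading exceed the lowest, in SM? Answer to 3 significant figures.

buoy 1: 11.199 km = 6.9587 SM.
buoy 3: 21557 m = 13.3949 SM.
Spread: 13.3949 − 6.9587 = 6.44 SM.

6.44 SM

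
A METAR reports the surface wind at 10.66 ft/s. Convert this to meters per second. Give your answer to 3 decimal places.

3.249 m/s

1 ft/s = 0.3048 m/s, so 10.66 × 0.3048 = 3.249 m/s.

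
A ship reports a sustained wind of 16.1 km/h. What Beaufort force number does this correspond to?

Beaufort force 3

16.1 km/h = 4.5 m/s, which is Beaufort 3 (gentle breeze, 3.4–5.4 m/s).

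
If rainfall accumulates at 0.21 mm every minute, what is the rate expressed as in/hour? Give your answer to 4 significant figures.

0.4961 in/hour

0.21 mm/minute × 0.0393701 in/mm × 60 minute/hour = 0.4961 in/hour.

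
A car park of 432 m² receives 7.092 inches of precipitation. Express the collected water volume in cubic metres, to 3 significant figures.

Depth: 7.092 in × 25.4 = 180.1368 mm.
1 mm over 1 m² is 1 L, so volume = 180.1368 × 432 = 77819.098 L = 77.8 m³.

77.8 cubic metres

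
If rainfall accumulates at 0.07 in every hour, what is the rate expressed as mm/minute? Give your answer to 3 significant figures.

0.0296 mm/minute

0.07 in/hour × 25.4 mm/in × 0.0166667 hour/minute = 0.0296 mm/minute.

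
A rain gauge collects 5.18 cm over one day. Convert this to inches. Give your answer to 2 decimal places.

1 cm = 0.393701 in, so 5.18 × 0.393701 = 2.04 in.

2.04 in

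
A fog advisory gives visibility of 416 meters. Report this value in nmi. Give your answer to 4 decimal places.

0.2246 nmi

1 m = 0.000539957 nmi, so 416 × 0.000539957 = 0.2246 nmi.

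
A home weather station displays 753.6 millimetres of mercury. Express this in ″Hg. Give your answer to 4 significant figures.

1 mmHg = 0.0393701 inHg, so 753.6 × 0.0393701 = 29.67 inHg.

29.67 inHg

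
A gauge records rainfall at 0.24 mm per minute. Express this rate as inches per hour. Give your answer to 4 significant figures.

0.5669 in/hour

0.24 mm/minute × 0.0393701 in/mm × 60 minute/hour = 0.5669 in/hour.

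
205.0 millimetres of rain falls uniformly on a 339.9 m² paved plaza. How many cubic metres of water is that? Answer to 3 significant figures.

1 mm over 1 m² is 1 L, so volume = 205 × 339.9 = 69679.5 L = 69.7 m³.

69.7 cubic metres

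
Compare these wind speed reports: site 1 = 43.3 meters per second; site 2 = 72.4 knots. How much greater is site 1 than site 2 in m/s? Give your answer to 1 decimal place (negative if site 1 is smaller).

site 2: 72.4 kt = 37.246 m/s.
Difference: 43.300 − 37.246 = 6.1 m/s.

6.1 m/s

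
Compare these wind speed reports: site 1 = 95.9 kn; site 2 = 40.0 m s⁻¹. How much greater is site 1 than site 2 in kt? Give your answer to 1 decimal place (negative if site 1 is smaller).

18.1 kt

site 2: 40.0 m/s = 77.754 kt.
Difference: 95.900 − 77.754 = 18.1 kt.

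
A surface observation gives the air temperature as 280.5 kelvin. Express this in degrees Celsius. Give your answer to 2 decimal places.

7.35 °C

°C = 280.5 − 273.15 = 7.35 °C.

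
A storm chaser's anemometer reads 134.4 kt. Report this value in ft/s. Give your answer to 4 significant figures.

1 kt = 1.68781 ft/s, so 134.4 × 1.68781 = 226.8 ft/s.

226.8 ft/s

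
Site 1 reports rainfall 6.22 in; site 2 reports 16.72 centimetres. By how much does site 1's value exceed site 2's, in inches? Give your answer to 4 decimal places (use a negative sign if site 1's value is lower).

-0.3627 in

site 2: 16.72 cm = 6.582677 in.
Difference: 6.220000 − 6.582677 = -0.3627 in.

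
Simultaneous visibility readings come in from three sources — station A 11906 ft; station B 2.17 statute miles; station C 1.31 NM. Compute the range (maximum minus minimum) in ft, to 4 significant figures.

3946 ft

station B: 2.17 SM = 11457.60 ft.
station C: 1.31 nmi = 7959.71 ft.
Spread: 11906.00 − 7959.71 = 3946 ft.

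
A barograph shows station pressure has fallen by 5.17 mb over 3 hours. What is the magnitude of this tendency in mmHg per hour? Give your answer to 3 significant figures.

1.29 mmHg per hour

5.17 mb / 3 h × 0.750062 mmHg/mb = 1.29 mmHg/h.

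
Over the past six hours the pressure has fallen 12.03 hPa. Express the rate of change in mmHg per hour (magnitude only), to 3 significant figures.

12.03 hPa / 6 h × 0.750062 mmHg/hPa = 1.50 mmHg/h.

1.50 mmHg per hour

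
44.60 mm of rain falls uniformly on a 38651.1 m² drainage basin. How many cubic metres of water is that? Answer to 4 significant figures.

1 mm over 1 m² is 1 L, so volume = 44.6 × 38651.1 = 1723839.1 L = 1724 m³.

1724 cubic metres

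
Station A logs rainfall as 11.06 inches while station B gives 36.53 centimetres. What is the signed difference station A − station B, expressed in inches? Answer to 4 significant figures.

-3.322 in

station B: 36.53 cm = 14.38189 in.
Difference: 11.06000 − 14.38189 = -3.322 in.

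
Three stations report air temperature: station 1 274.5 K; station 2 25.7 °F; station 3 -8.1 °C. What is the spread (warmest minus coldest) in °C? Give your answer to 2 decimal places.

9.45 °C

station 1: 274.5 K = 1.350 °C.
station 2: 25.7 °F = -3.500 °C.
Spread: 1.350 − (-8.100) = 9.450 °C.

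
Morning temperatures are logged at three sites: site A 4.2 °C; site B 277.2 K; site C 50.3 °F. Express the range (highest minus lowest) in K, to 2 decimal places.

6.12 K

site B: 277.2 K = 4.050 °C.
site C: 50.3 °F = 10.167 °C.
Spread: 10.167 − 4.050 = 6.117 °C.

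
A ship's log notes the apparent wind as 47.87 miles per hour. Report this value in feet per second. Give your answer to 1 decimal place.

70.2 ft/s

1 mph = 1.46667 ft/s, so 47.87 × 1.46667 = 70.2 ft/s.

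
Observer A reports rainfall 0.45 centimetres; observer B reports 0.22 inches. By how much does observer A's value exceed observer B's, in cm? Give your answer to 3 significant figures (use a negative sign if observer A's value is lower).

observer B: 0.22 in = 0.55880 cm.
Difference: 0.45000 − 0.55880 = -0.109 cm.

-0.109 cm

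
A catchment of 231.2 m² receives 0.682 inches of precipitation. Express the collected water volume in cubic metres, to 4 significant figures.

4.005 cubic metres

Depth: 0.682 in × 25.4 = 17.3228 mm.
1 mm over 1 m² is 1 L, so volume = 17.3228 × 231.2 = 4005.0314 L = 4.005 m³.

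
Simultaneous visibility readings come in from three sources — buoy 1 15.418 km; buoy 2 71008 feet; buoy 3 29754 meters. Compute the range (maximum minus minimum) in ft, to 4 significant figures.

buoy 1: 15.418 km = 50583.99 ft.
buoy 3: 29754 m = 97618.11 ft.
Spread: 97618.11 − 50583.99 = 47030 ft.

47030 ft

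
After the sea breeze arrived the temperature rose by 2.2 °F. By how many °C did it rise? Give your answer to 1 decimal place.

1.2 °C

Converting a difference, only the 9/5 scale factor applies: Δ°C = 2.2 × 0.5556 = 1.2 °C.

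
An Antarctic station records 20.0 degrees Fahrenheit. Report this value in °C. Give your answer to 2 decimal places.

°C = (°F − 32) × 5/9 = (20.0 − 32) / 1.8 = -6.67 °C.

-6.67 °C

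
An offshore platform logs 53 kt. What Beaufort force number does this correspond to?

53 kt lies in the Beaufort 10 band (storm, 48–55 kt).

Beaufort force 10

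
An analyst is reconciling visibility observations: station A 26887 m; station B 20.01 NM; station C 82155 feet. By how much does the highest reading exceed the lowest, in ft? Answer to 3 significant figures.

station A: 26887 m = 88211.94 ft.
station B: 20.01 nmi = 121583.07 ft.
Spread: 121583.07 − 82155.00 = 39400 ft.

39400 ft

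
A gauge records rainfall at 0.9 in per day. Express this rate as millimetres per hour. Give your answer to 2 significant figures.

0.95 mm/hour

0.9 in/day × 25.4 mm/in × 0.0416667 day/hour = 0.95 mm/hour.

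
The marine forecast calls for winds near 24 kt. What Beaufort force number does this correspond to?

24 kt lies in the Beaufort 6 band (strong breeze, 22–27 kt).

Beaufort force 6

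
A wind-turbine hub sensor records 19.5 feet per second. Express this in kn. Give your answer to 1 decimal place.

11.6 kt

1 ft/s = 0.592484 kt, so 19.5 × 0.592484 = 11.6 kt.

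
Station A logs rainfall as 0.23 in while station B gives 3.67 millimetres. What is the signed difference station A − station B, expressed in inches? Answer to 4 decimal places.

0.0855 in

station B: 3.67 mm = 0.144488 in.
Difference: 0.230000 − 0.144488 = 0.0855 in.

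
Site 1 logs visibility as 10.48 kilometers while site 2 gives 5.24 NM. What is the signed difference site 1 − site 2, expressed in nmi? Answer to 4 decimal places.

0.4187 nmi

site 1: 10.48 km = 5.658747 nmi.
Difference: 5.658747 − 5.240000 = 0.4187 nmi.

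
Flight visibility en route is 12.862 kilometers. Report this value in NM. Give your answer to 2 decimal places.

6.94 nmi

1 km = 0.539957 nmi, so 12.862 × 0.539957 = 6.94 nmi.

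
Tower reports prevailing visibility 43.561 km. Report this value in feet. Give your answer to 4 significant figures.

142900 ft

1 km = 3280.84 ft, so 43.561 × 3280.84 = 142900 ft.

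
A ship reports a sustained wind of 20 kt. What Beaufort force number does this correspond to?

Beaufort force 5

20 kt lies in the Beaufort 5 band (fresh breeze, 17–21 kt).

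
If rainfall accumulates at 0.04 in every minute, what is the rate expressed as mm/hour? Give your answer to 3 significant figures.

0.04 in/minute × 25.4 mm/in × 60 minute/hour = 61.0 mm/hour.

61.0 mm/hour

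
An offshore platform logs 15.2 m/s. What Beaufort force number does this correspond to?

15.2 m/s lies in the Beaufort 7 band (near gale, 13.9–17.1 m/s).

Beaufort force 7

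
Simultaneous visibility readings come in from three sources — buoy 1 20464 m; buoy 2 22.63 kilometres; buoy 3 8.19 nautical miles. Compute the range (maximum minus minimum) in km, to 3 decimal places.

7.462 km

buoy 1: 20464 m = 20.46400 km.
buoy 3: 8.19 nmi = 15.16788 km.
Spread: 22.63000 − 15.16788 = 7.462 km.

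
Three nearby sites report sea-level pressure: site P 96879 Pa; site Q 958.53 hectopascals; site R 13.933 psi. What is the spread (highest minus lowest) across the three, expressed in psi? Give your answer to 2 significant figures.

site P: 96879 Pa = 14.0511 psi.
site Q: 958.53 hPa = 13.9023 psi.
Spread: 14.0511 − 13.9023 = 0.15 psi.

0.15 psi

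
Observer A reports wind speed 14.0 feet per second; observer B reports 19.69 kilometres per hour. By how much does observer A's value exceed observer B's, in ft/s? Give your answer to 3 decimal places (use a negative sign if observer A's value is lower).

observer B: 19.69 km/h = 17.94437 ft/s.
Difference: 14.00000 − 17.94437 = -3.944 ft/s.

-3.944 ft/s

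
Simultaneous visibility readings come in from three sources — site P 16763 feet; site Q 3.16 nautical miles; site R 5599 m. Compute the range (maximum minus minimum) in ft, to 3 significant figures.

2440 ft

site Q: 3.16 nmi = 19200.52 ft.
site R: 5599 m = 18369.42 ft.
Spread: 19200.52 − 16763.00 = 2440 ft.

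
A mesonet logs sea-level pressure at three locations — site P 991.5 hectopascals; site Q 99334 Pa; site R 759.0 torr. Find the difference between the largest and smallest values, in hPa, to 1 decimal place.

20.4 hPa

site Q: 99334 Pa = 993.340 hPa.
site R: 759.0 mmHg = 1011.917 hPa.
Spread: 1011.917 − 991.500 = 20.4 hPa.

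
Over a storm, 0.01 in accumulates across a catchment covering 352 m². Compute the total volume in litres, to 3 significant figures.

89.4 litres

Depth: 0.01 in × 25.4 = 0.254 mm.
1 mm over 1 m² is 1 L, so volume = 0.254 × 352 = 89.408 L ≈ 89.4 L.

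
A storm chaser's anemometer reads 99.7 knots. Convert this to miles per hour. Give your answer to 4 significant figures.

1 kt = 1.15078 mph, so 99.7 × 1.15078 = 114.7 mph.

114.7 mph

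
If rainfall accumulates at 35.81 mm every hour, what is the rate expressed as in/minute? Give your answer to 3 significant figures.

35.81 mm/hour × 0.0393701 in/mm × 0.0166667 hour/minute = 0.0235 in/minute.

0.0235 in/minute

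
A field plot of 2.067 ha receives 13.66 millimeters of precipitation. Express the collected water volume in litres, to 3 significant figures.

282000 litres

Area: 2.067 ha = 20670 m².
1 mm over 1 m² is 1 L, so volume = 13.66 × 20670 = 282352.2 L ≈ 282000 L.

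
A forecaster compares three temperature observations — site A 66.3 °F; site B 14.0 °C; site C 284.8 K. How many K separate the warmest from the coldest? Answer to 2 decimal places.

7.41 K

site A: 66.3 °F = 19.056 °C.
site C: 284.8 K = 11.650 °C.
Spread: 19.056 − 11.650 = 7.406 °C.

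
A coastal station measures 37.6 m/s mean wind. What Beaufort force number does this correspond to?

37.6 m/s lies in the Beaufort 12 band (hurricane force, ≥32.7 m/s).

Beaufort force 12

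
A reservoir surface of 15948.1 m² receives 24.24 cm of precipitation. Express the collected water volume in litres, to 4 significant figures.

3866000 litres

Depth: 24.24 cm × 10 = 242.4 mm.
1 mm over 1 m² is 1 L, so volume = 242.4 × 15948.1 = 3865819.4 L ≈ 3866000 L.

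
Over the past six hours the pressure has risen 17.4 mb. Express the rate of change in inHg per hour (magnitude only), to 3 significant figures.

17.4 mb / 6 h × 0.02953 inHg/mb = 0.0856 inHg/h.

0.0856 inHg per hour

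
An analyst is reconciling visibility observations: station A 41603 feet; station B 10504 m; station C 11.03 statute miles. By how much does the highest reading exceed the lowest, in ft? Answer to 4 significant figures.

23780 ft

station B: 10504 m = 34461.94 ft.
station C: 11.03 SM = 58238.40 ft.
Spread: 58238.40 − 34461.94 = 23780 ft.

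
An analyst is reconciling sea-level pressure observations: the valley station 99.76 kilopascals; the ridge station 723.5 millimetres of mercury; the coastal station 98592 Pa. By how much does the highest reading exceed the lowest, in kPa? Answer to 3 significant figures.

3.30 kPa

the ridge station: 723.5 mmHg = 96.4587 kPa.
the coastal station: 98592 Pa = 98.5920 kPa.
Spread: 99.7600 − 96.4587 = 3.30 kPa.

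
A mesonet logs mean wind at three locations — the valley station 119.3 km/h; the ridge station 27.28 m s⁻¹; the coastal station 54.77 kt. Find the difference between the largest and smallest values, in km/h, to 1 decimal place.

the ridge station: 27.28 m/s = 98.208 km/h.
the coastal station: 54.77 kt = 101.434 km/h.
Spread: 119.300 − 98.208 = 21.1 km/h.

21.1 km/h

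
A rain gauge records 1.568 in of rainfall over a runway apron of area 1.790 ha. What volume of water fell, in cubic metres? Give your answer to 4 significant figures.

712.9 cubic metres

Depth: 1.568 in × 25.4 = 39.8272 mm.
Area: 1.790 ha = 17900 m².
1 mm over 1 m² is 1 L, so volume = 39.8272 × 17900 = 712906.88 L = 712.9 m³.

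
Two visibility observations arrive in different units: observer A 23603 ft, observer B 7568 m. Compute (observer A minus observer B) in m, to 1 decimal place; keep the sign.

-373.8 m

observer A: 23603 ft = 7194.194 m.
Difference: 7194.194 − 7568.000 = -373.8 m.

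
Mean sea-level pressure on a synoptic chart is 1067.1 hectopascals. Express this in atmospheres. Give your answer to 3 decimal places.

1.053 atm

1 hPa = 0.000986923 atm, so 1067.1 × 0.000986923 = 1.053 atm.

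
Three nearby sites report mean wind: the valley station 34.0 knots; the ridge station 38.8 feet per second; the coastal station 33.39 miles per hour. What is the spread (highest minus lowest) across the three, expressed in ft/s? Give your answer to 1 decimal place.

the valley station: 34.0 kt = 57.386 ft/s.
the coastal station: 33.39 mph = 48.972 ft/s.
Spread: 57.386 − 38.800 = 18.6 ft/s.

18.6 ft/s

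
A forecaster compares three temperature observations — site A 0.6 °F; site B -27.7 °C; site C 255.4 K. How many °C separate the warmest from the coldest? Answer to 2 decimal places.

site A: 0.6 °F = -17.444 °C.
site C: 255.4 K = -17.750 °C.
Spread: (-17.444) − (-27.700) = 10.256 °C.

10.26 °C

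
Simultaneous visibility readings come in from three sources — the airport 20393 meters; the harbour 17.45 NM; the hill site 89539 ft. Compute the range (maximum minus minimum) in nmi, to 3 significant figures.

the airport: 20393 m = 11.0113 nmi.
the hill site: 89539 ft = 14.7362 nmi.
Spread: 17.4500 − 11.0113 = 6.44 nmi.

6.44 nmi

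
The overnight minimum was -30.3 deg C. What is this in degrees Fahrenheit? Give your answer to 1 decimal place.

-22.5 °F

°F = °C × 9/5 + 32 = -30.3 × 1.8 + 32 = -22.5 °F.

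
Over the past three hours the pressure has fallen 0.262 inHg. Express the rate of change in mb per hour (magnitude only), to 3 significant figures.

0.262 inHg / 3 h × 33.8639 mb/inHg = 2.96 mb/h.

2.96 mb per hour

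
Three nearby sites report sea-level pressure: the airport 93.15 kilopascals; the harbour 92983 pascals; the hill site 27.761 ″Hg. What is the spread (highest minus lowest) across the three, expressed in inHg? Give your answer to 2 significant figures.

0.30 inHg

the airport: 93.15 kPa = 27.5072 inHg.
the harbour: 92983 Pa = 27.4579 inHg.
Spread: 27.7610 − 27.4579 = 0.30 inHg.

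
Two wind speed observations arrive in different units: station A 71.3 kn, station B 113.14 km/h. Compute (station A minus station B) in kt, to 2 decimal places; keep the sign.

station B: 113.14 km/h = 61.0907 kt.
Difference: 71.3000 − 61.0907 = 10.21 kt.

10.21 kt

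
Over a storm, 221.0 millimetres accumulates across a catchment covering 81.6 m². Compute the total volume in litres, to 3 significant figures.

1 mm over 1 m² is 1 L, so volume = 221 × 81.6 = 18033.6 L ≈ 18000 L.

18000 litres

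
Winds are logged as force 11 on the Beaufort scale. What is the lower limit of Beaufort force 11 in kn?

Beaufort 11 (violent storm) spans 56–63 knots.

56 kt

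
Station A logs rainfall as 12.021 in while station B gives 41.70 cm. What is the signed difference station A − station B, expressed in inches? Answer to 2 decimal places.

-4.40 in

station B: 41.70 cm = 16.4173 in.
Difference: 12.0210 − 16.4173 = -4.40 in.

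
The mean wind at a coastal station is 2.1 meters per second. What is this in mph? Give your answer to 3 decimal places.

4.698 mph

1 m/s = 2.23694 mph, so 2.1 × 2.23694 = 4.698 mph.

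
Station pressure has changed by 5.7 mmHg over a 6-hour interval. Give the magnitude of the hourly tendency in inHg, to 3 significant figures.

0.0374 inHg per hour

5.7 mmHg / 6 h × 0.0393701 inHg/mmHg = 0.0374 inHg/h.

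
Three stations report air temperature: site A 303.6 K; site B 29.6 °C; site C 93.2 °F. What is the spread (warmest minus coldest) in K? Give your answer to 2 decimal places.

site A: 303.6 K = 30.450 °C.
site C: 93.2 °F = 34.000 °C.
Spread: 34.000 − 29.600 = 4.400 °C.

4.40 K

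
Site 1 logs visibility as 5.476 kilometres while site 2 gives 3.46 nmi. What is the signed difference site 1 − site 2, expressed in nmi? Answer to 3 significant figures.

site 1: 5.476 km = 2.95680 nmi.
Difference: 2.95680 − 3.46000 = -0.503 nmi.

-0.503 nmi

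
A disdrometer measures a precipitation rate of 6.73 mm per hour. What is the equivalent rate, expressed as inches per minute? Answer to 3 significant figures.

0.00442 in/minute

6.73 mm/hour × 0.0393701 in/mm × 0.0166667 hour/minute = 0.00442 in/minute.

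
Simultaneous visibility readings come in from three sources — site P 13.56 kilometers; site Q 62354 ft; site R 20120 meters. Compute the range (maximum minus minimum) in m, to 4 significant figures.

site P: 13.56 km = 13560.00 m.
site Q: 62354 ft = 19005.50 m.
Spread: 20120.00 − 13560.00 = 6560 m.

6560 m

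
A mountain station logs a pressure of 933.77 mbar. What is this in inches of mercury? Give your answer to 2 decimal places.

27.57 inHg

1 mb = 0.02953 inHg, so 933.77 × 0.02953 = 27.57 inHg.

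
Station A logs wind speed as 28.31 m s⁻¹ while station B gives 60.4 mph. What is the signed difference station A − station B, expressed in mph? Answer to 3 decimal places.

station A: 28.31 m/s = 63.32767 mph.
Difference: 63.32767 − 60.40000 = 2.928 mph.

2.928 mph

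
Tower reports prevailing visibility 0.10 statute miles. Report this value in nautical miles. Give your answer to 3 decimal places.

1 SM = 0.868976 nmi, so 0.10 × 0.868976 = 0.087 nmi.

0.087 nmi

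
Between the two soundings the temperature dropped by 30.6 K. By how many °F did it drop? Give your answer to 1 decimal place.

A change of 1 °C equals a change of 1.8 °F: Δ°F = 30.6 × 1.8 = 55.1 °F.

55.1 °F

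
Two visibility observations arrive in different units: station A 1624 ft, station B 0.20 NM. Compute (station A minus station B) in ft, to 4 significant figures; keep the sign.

408.8 ft

station B: 0.20 nmi = 1215.223 ft.
Difference: 1624.000 − 1215.223 = 408.8 ft.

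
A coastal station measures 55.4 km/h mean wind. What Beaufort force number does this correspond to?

Beaufort force 7

55.4 km/h = 15.4 m/s, which is Beaufort 7 (near gale, 13.9–17.1 m/s).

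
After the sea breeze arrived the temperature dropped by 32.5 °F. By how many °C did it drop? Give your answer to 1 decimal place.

Converting a difference, only the 9/5 scale factor applies: Δ°C = 32.5 × 0.5556 = 18.1 °C.

18.1 °C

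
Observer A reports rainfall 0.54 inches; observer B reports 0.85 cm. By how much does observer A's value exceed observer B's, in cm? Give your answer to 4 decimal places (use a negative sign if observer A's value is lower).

observer A: 0.54 in = 1.371600 cm.
Difference: 1.371600 − 0.850000 = 0.5216 cm.

0.5216 cm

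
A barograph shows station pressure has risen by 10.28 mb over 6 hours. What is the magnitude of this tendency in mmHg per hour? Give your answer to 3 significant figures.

1.29 mmHg per hour

10.28 mb / 6 h × 0.750062 mmHg/mb = 1.29 mmHg/h.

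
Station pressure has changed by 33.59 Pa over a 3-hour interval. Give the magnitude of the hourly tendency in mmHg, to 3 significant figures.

0.0840 mmHg per hour

33.59 Pa / 3 h × 0.00750062 mmHg/Pa = 0.0840 mmHg/h.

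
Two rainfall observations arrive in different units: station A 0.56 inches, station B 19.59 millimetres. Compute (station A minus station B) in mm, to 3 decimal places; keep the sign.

station A: 0.56 in = 14.22400 mm.
Difference: 14.22400 − 19.59000 = -5.366 mm.

-5.366 mm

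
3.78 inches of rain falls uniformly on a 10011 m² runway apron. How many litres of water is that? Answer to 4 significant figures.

Depth: 3.78 in × 25.4 = 96.012 mm.
1 mm over 1 m² is 1 L, so volume = 96.012 × 10011 = 961176.13 L ≈ 961200 L.

961200 litres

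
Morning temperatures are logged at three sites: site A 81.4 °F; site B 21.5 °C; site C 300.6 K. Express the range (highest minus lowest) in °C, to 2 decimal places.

5.95 °C

site A: 81.4 °F = 27.444 °C.
site C: 300.6 K = 27.450 °C.
Spread: 27.450 − 21.500 = 5.950 °C.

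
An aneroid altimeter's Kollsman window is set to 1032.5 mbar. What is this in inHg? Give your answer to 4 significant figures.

1 mb = 0.02953 inHg, so 1032.5 × 0.02953 = 30.49 inHg.

30.49 inHg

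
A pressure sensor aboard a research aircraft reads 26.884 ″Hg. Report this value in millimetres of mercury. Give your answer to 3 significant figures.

1 inHg = 25.4 mmHg, so 26.884 × 25.4 = 683 mmHg.

683 mmHg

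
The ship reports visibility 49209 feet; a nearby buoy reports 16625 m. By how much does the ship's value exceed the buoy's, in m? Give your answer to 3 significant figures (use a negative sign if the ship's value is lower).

the ship: 49209 ft = 14998.90 m.
Difference: 14998.90 − 16625.00 = -1630 m.

-1630 m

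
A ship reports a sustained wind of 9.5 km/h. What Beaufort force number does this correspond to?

Beaufort force 2

9.5 km/h = 2.6 m/s, which is Beaufort 2 (light breeze, 1.6–3.3 m/s).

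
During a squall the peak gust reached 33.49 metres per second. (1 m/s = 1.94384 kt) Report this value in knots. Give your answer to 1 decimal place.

1 m/s = 1.94384 kt, so 33.49 × 1.94384 = 65.1 kt.

65.1 kt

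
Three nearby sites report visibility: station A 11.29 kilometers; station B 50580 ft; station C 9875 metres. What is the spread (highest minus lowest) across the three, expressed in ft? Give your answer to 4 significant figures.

18180 ft

station A: 11.29 km = 37040.68 ft.
station C: 9875 m = 32398.29 ft.
Spread: 50580.00 − 32398.29 = 18180 ft.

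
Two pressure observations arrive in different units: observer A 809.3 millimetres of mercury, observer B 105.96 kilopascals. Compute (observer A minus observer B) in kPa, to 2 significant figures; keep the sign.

observer A: 809.3 mmHg = 107.898 kPa.
Difference: 107.898 − 105.960 = 1.9 kPa.

1.9 kPa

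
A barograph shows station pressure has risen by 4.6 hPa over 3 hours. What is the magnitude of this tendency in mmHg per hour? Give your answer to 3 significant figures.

1.15 mmHg per hour

4.6 hPa / 3 h × 0.750062 mmHg/hPa = 1.15 mmHg/h.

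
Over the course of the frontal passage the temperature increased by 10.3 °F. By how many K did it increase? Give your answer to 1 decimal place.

5.7 K

For a temperature change the 32° offset cancels: ΔK = 10.3 × 0.5556 = 5.7 K.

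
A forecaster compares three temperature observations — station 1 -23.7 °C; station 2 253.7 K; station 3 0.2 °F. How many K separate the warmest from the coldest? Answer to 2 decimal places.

6.03 K

station 2: 253.7 K = -19.450 °C.
station 3: 0.2 °F = -17.667 °C.
Spread: (-17.667) − (-23.700) = 6.033 °C.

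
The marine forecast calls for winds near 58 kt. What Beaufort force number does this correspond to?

Beaufort force 11

58 kt lies in the Beaufort 11 band (violent storm, 56–63 kt).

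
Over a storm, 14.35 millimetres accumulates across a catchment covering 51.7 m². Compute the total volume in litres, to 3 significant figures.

1 mm over 1 m² is 1 L, so volume = 14.35 × 51.7 = 741.895 L ≈ 742 L.

742 litres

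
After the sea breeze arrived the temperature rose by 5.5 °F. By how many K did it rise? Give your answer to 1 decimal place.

For a temperature change the 32° offset cancels: ΔK = 5.5 × 0.5556 = 3.1 K.

3.1 K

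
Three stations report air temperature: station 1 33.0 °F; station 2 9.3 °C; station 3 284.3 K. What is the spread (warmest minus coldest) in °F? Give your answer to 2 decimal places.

station 1: 33.0 °F = 0.556 °C.
station 3: 284.3 K = 11.150 °C.
Spread: 11.150 − 0.556 = 10.594 °C = 19.07 °F.

19.07 °F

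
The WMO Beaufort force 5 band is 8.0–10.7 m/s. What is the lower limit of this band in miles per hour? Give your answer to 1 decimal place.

8.0–10.7 m/s × 2.237 = 17.9–23.9 mph.

17.9 mph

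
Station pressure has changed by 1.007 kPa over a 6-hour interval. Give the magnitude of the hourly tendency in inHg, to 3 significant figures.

0.0496 inHg per hour

1.007 kPa / 6 h × 0.2953 inHg/kPa = 0.0496 inHg/h.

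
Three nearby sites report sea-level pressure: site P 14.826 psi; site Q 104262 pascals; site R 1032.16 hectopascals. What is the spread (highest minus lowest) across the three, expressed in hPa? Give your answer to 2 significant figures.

20 hPa

site P: 14.826 psi = 1022.22 hPa.
site Q: 104262 Pa = 1042.62 hPa.
Spread: 1042.62 − 1022.22 = 20 hPa.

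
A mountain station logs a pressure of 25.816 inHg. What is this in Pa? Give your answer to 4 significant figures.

87420 Pa

1 inHg = 3386.39 Pa, so 25.816 × 3386.39 = 87420 Pa.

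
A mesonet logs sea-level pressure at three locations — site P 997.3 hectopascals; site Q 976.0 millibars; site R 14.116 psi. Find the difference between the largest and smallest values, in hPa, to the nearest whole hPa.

24 hPa

site Q: 976.0 mb = 976.00 hPa.
site R: 14.116 psi = 973.26 hPa.
Spread: 997.30 − 973.26 = 24 hPa.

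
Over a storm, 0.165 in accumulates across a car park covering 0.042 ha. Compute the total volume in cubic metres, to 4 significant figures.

Depth: 0.165 in × 25.4 = 4.191 mm.
Area: 0.042 ha = 420 m².
1 mm over 1 m² is 1 L, so volume = 4.191 × 420 = 1760.22 L = 1.760 m³.

1.760 cubic metres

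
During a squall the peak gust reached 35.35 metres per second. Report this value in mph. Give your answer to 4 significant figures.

1 m/s = 2.23694 mph, so 35.35 × 2.23694 = 79.08 mph.

79.08 mph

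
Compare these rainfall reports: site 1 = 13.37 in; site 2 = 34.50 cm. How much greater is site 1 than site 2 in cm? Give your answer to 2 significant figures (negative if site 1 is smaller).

-0.54 cm

site 1: 13.37 in = 33.9598 cm.
Difference: 33.9598 − 34.5000 = -0.54 cm.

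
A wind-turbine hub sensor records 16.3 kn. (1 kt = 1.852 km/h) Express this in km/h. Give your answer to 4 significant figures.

1 kt = 1.852 km/h, so 16.3 × 1.852 = 30.19 km/h.

30.19 km/h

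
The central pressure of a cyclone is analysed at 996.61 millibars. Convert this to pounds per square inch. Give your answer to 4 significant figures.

14.45 psi

1 mb = 0.0145038 psi, so 996.61 × 0.0145038 = 14.45 psi.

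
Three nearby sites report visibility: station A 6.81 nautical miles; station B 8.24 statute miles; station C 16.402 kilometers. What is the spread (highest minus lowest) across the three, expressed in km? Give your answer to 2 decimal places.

station A: 6.81 nmi = 12.6121 km.
station B: 8.24 SM = 13.2610 km.
Spread: 16.4020 − 12.6121 = 3.79 km.

3.79 km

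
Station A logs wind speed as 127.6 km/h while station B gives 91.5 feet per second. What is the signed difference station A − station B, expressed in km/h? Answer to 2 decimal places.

27.20 km/h

station B: 91.5 ft/s = 100.4011 km/h.
Difference: 127.6000 − 100.4011 = 27.20 km/h.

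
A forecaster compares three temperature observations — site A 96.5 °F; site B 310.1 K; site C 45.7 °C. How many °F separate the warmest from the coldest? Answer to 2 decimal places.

site A: 96.5 °F = 35.833 °C.
site B: 310.1 K = 36.950 °C.
Spread: 45.700 − 35.833 = 9.867 °C = 17.76 °F.

17.76 °F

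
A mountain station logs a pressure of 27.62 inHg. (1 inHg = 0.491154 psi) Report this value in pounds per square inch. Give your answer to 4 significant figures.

13.57 psi

1 inHg = 0.491154 psi, so 27.62 × 0.491154 = 13.57 psi.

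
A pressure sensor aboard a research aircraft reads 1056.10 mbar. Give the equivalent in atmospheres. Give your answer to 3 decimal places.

1 mb = 0.000986923 atm, so 1056.10 × 0.000986923 = 1.042 atm.

1.042 atm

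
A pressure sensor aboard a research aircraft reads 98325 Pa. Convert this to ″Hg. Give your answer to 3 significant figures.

1 Pa = 0.0002953 inHg, so 98325 × 0.0002953 = 29.0 inHg.

29.0 inHg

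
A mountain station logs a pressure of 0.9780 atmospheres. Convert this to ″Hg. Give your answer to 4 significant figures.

1 atm = 29.9213 inHg, so 0.9780 × 29.9213 = 29.26 inHg.

29.26 inHg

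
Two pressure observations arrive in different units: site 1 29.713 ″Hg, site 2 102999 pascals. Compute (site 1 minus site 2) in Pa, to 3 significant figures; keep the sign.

site 1: 29.713 inHg = 100619.78 Pa.
Difference: 100619.78 − 102999.00 = -2380 Pa.

-2380 Pa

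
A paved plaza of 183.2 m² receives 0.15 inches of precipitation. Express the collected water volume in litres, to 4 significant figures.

Depth: 0.15 in × 25.4 = 3.81 mm.
1 mm over 1 m² is 1 L, so volume = 3.81 × 183.2 = 697.992 L ≈ 698.0 L.

698.0 litres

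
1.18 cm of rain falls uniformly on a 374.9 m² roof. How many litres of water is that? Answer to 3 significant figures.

Depth: 1.18 cm × 10 = 11.8 mm.
1 mm over 1 m² is 1 L, so volume = 11.8 × 374.9 = 4423.82 L ≈ 4420 L.

4420 litres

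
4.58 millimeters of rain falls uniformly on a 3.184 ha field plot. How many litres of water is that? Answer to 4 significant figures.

Area: 3.184 ha = 31840 m².
1 mm over 1 m² is 1 L, so volume = 4.58 × 31840 = 145827.2 L ≈ 145800 L.

145800 litres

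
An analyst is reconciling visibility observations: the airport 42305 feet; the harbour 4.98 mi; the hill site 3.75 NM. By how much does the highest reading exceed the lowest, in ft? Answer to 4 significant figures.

the harbour: 4.98 SM = 26294.40 ft.
the hill site: 3.75 nmi = 22785.43 ft.
Spread: 42305.00 − 22785.43 = 19520 ft.

19520 ft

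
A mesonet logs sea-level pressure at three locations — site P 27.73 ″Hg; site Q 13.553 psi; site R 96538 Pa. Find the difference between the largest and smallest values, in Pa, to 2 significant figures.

site P: 27.73 inHg = 93904.57 Pa.
site Q: 13.553 psi = 93444.65 Pa.
Spread: 96538.00 − 93444.65 = 3100 Pa.

3100 Pa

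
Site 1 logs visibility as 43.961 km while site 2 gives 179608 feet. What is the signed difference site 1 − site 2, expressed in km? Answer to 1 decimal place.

site 2: 179608 ft = 54.745 km.
Difference: 43.961 − 54.745 = -10.8 km.

-10.8 km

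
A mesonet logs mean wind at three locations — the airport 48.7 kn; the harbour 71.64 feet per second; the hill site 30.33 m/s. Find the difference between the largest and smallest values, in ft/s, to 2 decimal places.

27.87 ft/s

the airport: 48.7 kt = 82.1963 ft/s.
the hill site: 30.33 m/s = 99.5079 ft/s.
Spread: 99.5079 − 71.6400 = 27.87 ft/s.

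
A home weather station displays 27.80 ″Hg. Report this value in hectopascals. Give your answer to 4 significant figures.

1 inHg = 33.8639 hPa, so 27.80 × 33.8639 = 941.4 hPa.

941.4 hPa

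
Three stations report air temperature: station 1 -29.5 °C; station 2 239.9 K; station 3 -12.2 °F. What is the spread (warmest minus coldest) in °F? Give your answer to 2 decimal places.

station 2: 239.9 K = -33.250 °C.
station 3: -12.2 °F = -24.556 °C.
Spread: (-24.556) − (-33.250) = 8.694 °C = 15.65 °F.

15.65 °F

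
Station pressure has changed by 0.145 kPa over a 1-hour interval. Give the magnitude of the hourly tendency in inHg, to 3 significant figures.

0.145 kPa / 1 h × 0.2953 inHg/kPa = 0.0428 inHg/h.

0.0428 inHg per hour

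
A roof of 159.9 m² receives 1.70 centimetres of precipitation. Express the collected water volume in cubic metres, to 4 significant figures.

2.718 cubic metres

Depth: 1.70 cm × 10 = 17 mm.
1 mm over 1 m² is 1 L, so volume = 17 × 159.9 = 2718.3 L = 2.718 m³.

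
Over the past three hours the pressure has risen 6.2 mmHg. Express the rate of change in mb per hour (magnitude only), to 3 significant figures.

6.2 mmHg / 3 h × 1.33322 mb/mmHg = 2.76 mb/h.

2.76 mb per hour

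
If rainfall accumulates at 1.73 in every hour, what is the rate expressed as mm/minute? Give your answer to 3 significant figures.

0.732 mm/minute

1.73 in/hour × 25.4 mm/in × 0.0166667 hour/minute = 0.732 mm/minute.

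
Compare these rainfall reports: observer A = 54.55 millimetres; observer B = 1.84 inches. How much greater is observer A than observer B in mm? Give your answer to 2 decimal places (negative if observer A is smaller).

7.81 mm

observer B: 1.84 in = 46.7360 mm.
Difference: 54.5500 − 46.7360 = 7.81 mm.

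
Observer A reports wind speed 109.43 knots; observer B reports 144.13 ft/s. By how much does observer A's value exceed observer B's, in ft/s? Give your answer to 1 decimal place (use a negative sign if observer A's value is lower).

40.6 ft/s

observer A: 109.43 kt = 184.697 ft/s.
Difference: 184.697 − 144.130 = 40.6 ft/s.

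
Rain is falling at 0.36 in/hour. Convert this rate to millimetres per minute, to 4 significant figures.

0.1524 mm/minute

0.36 in/hour × 25.4 mm/in × 0.0166667 hour/minute = 0.1524 mm/minute.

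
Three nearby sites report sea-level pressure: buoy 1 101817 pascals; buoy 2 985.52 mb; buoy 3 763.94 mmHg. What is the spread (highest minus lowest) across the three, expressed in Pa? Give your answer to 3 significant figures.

buoy 2: 985.52 mb = 98552.00 Pa.
buoy 3: 763.94 mmHg = 101850.30 Pa.
Spread: 101850.30 − 98552.00 = 3300 Pa.

3300 Pa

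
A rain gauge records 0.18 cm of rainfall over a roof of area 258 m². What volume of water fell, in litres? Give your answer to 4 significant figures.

464.4 litres

Depth: 0.18 cm × 10 = 1.8 mm.
1 mm over 1 m² is 1 L, so volume = 1.8 × 258 = 464.4 L.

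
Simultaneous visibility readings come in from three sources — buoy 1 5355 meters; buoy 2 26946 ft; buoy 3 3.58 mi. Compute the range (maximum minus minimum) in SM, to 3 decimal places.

buoy 1: 5355 m = 3.32744 SM.
buoy 2: 26946 ft = 5.10341 SM.
Spread: 5.10341 − 3.32744 = 1.776 SM.

1.776 SM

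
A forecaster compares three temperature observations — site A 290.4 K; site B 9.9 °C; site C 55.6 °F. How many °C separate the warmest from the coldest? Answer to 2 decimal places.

7.35 °C

site A: 290.4 K = 17.250 °C.
site C: 55.6 °F = 13.111 °C.
Spread: 17.250 − 9.900 = 7.350 °C.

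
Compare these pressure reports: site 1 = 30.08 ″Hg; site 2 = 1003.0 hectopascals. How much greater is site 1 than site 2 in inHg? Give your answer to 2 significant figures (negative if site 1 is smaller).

0.46 inHg

site 2: 1003.0 hPa = 29.6186 inHg.
Difference: 30.0800 − 29.6186 = 0.46 inHg.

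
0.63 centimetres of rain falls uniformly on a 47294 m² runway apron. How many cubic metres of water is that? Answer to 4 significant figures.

Depth: 0.63 cm × 10 = 6.3 mm.
1 mm over 1 m² is 1 L, so volume = 6.3 × 47294 = 297952.2 L = 298.0 m³.

298.0 cubic metres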